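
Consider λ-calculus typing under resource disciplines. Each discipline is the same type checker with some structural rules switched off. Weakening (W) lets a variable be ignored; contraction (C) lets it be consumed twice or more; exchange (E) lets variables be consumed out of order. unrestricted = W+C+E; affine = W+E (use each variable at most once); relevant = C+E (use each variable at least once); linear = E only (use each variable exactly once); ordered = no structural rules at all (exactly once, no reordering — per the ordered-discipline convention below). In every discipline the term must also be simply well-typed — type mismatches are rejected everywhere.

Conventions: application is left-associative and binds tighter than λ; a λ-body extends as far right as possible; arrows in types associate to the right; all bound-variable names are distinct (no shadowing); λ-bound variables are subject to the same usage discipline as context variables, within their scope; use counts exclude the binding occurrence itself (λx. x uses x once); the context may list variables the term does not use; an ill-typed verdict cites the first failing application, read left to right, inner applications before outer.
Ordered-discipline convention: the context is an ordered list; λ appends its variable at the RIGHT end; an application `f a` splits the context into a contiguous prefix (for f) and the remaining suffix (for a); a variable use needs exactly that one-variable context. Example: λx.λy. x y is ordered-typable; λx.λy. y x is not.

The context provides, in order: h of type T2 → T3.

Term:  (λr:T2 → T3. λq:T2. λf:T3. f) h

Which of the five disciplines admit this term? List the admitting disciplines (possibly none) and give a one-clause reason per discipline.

admitted by: affine, unrestricted
counts: h ×1; r [bound] ×0; q [bound] ×0; f [bound] ×1
uses in reading order: f, h
typing: well-typed — term : T2 → T3 → T3
ordered: ✗ — r, q never used (weakening)
linear: ✗ — r, q never used (weakening)
affine: ✓ — no duplicate uses among h, r, q, f
relevant: ✗ — r, q never used (weakening)
unrestricted: ✓ — type-checks (T2 → T3 → T3) and nothing is barred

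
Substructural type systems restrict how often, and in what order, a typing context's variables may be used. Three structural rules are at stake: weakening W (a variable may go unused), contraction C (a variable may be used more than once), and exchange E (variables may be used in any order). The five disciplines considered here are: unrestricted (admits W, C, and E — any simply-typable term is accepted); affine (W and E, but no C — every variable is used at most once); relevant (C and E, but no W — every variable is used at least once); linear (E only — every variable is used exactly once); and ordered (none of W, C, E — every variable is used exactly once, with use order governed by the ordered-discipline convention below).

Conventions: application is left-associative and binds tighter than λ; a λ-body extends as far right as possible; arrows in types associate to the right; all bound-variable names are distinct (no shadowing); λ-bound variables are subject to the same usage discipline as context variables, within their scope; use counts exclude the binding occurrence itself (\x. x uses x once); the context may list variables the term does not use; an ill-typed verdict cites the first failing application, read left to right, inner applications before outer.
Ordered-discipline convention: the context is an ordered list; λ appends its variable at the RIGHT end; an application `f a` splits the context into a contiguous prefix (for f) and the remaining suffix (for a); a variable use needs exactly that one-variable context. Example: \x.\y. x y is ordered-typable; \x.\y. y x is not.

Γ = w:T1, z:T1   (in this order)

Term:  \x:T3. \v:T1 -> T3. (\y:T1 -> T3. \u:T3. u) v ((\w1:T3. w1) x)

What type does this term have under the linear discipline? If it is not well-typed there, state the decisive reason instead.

not well-typed under linear — w, z, y left unused
use counts: w: 0×; z: 0×; x (bound): 1×; v (bound): 1×; y (bound): 0×; u (bound): 1×; w1 (bound): 1×
use order (left to right): u, v, w1, x
typing: well-typed at T3 -> (T1 -> T3) -> T3
all disciplines: ordered ✗; linear ✗; affine ✓; relevant ✗; unrestricted ✓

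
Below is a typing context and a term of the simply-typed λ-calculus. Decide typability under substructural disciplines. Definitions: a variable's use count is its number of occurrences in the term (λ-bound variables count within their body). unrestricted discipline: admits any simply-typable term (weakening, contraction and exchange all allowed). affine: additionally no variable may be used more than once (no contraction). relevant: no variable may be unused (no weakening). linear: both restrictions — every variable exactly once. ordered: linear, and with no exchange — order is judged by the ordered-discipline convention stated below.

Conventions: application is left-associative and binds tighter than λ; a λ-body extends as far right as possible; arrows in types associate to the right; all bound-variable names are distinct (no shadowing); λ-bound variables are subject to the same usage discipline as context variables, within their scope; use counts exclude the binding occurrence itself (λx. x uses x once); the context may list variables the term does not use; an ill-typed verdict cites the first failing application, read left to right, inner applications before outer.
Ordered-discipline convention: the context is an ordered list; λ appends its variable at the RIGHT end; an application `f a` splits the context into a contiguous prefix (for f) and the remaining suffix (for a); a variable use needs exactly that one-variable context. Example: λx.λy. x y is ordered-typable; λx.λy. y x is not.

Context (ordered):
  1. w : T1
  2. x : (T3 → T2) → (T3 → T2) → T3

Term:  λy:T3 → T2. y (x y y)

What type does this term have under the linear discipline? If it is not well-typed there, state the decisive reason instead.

not well-typed under linear — uses contraction: y ×3; w never used (weakening)
usage: w: 0; x: 1; y (λ-bound): 3
uses in reading order: y, x, y, y
typing: well-typed at (T3 → T2) → T2
across the five disciplines: ordered ✗; linear ✗; affine ✗; relevant ✗; unrestricted ✓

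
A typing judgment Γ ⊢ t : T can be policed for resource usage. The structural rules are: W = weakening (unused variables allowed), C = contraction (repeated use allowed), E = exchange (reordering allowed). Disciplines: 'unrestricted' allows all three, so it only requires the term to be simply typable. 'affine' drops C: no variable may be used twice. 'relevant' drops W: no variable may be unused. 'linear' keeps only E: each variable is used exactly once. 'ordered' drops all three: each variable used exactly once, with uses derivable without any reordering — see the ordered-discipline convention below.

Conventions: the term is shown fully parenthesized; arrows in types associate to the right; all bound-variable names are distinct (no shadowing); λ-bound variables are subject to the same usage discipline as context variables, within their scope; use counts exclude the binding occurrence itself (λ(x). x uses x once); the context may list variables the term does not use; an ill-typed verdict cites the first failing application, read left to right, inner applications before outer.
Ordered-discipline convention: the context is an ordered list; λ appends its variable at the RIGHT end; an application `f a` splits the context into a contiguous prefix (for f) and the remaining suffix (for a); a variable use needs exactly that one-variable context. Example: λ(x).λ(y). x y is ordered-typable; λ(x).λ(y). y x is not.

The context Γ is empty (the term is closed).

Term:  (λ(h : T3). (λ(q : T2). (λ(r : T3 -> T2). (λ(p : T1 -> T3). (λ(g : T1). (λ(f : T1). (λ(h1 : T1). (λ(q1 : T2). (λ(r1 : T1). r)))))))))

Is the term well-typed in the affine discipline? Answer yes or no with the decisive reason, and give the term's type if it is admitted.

yes — at most one use each (h, q, r, p, g, f, h1, q1, r1); term : T3 -> T2 -> (T3 -> T2) -> (T1 -> T3) -> T1 -> T1 -> T1 -> T2 -> T1 -> T3 -> T2
counts: h [bound]: 0×; q [bound]: 0×; r [bound]: 1×; p [bound]: 0×; g [bound]: 0×; f [bound]: 0×; h1 [bound]: 0×; q1 [bound]: 0×; r1 [bound]: 0×
left-to-right use order: r
typing: ✓ — T3 -> T2 -> (T3 -> T2) -> (T1 -> T3) -> T1 -> T1 -> T1 -> T2 -> T1 -> T3 -> T2
all disciplines: ordered ✗, linear ✗, affine ✓, relevant ✗, unrestricted ✓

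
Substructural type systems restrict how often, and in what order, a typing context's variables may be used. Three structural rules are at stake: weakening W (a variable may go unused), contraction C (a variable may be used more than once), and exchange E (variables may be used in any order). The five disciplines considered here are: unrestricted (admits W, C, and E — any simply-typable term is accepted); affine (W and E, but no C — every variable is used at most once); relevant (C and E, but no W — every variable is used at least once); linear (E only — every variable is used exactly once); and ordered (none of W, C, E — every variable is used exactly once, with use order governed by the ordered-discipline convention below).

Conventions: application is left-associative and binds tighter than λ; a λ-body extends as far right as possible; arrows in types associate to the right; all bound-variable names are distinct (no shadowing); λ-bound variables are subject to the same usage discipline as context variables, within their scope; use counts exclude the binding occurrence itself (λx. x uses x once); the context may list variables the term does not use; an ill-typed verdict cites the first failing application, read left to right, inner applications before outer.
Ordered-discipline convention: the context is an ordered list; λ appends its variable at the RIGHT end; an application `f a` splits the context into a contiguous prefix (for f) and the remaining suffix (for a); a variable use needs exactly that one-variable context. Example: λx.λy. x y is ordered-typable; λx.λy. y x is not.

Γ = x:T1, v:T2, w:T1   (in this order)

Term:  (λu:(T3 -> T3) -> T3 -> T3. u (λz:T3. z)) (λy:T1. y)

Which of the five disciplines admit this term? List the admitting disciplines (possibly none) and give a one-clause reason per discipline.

admitted by: none
counts: x=0, v=0, w=0, u (λ-bound)=1, z (λ-bound)=1, y (λ-bound)=1
uses in reading order: u, z, y
typing: ill-typed: an argument T1 -> T1 mismatches the expected (T3 -> T3) -> T3 -> T3
ordered ✗ (the type mismatch rejects it)
linear ✗ (not simply typable)
affine ✗ (fails simple typing)
relevant ✗ (a type mismatch blocks all five)
unrestricted ✗ (the type mismatch rejects it)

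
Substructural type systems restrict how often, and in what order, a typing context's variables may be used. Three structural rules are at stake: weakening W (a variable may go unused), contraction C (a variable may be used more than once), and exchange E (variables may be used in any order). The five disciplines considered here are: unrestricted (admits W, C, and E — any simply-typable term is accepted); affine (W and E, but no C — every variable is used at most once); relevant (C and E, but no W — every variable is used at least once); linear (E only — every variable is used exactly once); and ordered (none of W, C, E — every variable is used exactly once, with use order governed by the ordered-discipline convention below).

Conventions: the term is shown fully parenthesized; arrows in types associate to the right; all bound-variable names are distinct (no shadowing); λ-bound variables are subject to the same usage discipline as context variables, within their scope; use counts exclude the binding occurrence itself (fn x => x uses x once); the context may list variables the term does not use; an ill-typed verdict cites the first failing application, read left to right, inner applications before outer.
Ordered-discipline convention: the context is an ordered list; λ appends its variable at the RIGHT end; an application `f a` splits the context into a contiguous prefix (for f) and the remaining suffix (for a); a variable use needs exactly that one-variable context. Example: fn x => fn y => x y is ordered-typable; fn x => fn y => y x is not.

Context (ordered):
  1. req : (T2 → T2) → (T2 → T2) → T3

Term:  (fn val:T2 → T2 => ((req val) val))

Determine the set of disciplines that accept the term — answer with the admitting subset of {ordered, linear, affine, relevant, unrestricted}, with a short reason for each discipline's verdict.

admitting disciplines: relevant, unrestricted
variable uses: req: 1×; val [bound]: 2×
left-to-right use order: req, val, val
typing: well-typed — term : (T2 → T2) → T3
ordered ✗ (val ×2 used more than once (contraction))
linear ✗ (val ×2 used more than once (contraction))
affine ✗ (val ×2 used more than once (contraction))
relevant ✓ (every one of req, val appears)
unrestricted ✓ (type-checks ((T2 → T2) → T3) and nothing is barred)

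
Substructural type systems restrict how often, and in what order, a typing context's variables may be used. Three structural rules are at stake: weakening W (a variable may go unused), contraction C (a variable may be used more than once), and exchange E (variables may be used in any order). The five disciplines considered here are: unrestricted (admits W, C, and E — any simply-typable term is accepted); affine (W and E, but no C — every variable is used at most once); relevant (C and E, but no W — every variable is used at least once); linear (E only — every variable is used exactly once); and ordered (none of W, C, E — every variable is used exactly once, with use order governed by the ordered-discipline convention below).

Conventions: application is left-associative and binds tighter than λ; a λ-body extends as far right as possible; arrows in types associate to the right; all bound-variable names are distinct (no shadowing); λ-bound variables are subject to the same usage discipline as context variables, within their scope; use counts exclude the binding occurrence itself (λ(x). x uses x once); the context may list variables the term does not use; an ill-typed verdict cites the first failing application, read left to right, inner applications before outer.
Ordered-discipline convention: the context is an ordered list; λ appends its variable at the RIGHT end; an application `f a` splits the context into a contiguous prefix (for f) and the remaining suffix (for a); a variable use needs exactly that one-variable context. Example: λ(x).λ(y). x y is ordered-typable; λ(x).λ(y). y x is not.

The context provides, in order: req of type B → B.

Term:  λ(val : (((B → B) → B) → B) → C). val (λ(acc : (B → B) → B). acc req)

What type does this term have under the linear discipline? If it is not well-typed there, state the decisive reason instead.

term : ((((B → B) → B) → B) → C) → C
use counts: req ×1, val (λ-bound) ×1, acc (λ-bound) ×1
order of uses: val, acc, req
typing: the term checks, with type ((((B → B) → B) → B) → C) → C
summary: ordered ✗, linear ✓, affine ✓, relevant ✓, unrestricted ✓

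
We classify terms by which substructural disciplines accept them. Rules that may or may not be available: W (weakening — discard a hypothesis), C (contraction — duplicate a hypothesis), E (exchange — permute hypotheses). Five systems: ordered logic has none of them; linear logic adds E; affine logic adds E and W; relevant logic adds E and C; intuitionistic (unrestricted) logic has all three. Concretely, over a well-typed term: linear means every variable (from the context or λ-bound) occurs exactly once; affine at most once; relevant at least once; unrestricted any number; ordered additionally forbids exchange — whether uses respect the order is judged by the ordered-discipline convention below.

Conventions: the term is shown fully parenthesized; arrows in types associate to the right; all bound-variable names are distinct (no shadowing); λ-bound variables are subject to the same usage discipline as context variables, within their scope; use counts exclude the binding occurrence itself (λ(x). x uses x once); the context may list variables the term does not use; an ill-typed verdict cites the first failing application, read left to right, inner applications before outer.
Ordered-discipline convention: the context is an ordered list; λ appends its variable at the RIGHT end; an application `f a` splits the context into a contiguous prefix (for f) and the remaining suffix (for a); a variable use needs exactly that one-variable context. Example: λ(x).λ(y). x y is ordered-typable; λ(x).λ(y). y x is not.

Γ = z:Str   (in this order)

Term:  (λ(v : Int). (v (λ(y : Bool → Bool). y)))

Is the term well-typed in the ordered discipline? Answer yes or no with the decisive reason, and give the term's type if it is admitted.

no — a type mismatch blocks all five
counts: z: 0×; v (λ-bound): 1×; y (λ-bound): 1×
left-to-right use order: v, y
typing: ill-typed: non-arrow in function slot: Int
all disciplines: ordered ✗ | linear ✗ | affine ✗ | relevant ✗ | unrestricted ✗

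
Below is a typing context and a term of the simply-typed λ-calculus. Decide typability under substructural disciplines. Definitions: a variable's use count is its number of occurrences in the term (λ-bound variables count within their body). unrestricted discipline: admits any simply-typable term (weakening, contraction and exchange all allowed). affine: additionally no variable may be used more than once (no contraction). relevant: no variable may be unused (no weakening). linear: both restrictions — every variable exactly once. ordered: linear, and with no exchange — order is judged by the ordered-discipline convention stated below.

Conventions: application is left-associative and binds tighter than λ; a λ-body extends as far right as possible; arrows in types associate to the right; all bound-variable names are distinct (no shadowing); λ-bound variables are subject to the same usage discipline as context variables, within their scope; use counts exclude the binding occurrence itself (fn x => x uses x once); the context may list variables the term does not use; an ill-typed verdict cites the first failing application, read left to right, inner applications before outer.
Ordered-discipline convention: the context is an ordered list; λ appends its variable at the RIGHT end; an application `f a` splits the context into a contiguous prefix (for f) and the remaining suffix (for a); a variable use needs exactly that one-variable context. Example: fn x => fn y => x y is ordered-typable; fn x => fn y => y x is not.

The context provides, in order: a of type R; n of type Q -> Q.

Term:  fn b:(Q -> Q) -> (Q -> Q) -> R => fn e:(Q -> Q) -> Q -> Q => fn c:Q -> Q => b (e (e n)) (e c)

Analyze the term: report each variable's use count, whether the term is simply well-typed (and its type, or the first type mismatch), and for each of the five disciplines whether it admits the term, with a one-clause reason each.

use counts: a ×0, n ×1, b (bound) ×1, e (bound) ×3, c (bound) ×1
use order (left to right): b, e, e, n, e, c
typing: well-typed — term : ((Q -> Q) -> (Q -> Q) -> R) -> ((Q -> Q) -> Q -> Q) -> (Q -> Q) -> R
ordered ✗ (repeated use of e ×3; a never used (weakening))
linear ✗ (repeated use of e ×3; a never used (weakening))
affine ✗ (repeated use of e ×3)
relevant ✗ (a never used (weakening))
unrestricted ✓ (simply typable at ((Q -> Q) -> (Q -> Q) -> R) -> ((Q -> Q) -> Q -> Q) -> (Q -> Q) -> R; W, C, E all held)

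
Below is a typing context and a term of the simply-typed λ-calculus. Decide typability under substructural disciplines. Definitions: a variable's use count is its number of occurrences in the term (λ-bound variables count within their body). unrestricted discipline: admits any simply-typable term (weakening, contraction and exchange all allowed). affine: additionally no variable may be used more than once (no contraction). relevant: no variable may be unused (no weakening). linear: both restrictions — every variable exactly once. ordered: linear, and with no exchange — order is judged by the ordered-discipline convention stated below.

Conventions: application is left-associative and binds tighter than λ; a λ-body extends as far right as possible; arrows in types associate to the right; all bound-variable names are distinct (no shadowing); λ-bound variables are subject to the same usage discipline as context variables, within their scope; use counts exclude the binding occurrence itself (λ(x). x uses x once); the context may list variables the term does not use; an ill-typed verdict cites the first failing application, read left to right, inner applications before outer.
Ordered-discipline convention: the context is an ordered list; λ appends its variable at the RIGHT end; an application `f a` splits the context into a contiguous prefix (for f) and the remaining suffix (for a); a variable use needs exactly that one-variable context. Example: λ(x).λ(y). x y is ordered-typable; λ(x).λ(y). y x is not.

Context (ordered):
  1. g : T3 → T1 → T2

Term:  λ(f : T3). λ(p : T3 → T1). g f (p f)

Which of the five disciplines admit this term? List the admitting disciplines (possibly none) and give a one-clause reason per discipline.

admitting disciplines: relevant, unrestricted
use counts: g ×1, f (bound) ×2, p (bound) ×1
order of uses: g, f, p, f
typing: well-typed at T3 → (T3 → T1) → T2
ordered ✗ (needs contraction — f ×2)
linear ✗ (needs contraction — f ×2)
affine ✗ (needs contraction — f ×2)
relevant ✓ (g, f, p: all used, weakening unneeded)
unrestricted ✓ (simply typable at T3 → (T3 → T1) → T2; W, C, E all held)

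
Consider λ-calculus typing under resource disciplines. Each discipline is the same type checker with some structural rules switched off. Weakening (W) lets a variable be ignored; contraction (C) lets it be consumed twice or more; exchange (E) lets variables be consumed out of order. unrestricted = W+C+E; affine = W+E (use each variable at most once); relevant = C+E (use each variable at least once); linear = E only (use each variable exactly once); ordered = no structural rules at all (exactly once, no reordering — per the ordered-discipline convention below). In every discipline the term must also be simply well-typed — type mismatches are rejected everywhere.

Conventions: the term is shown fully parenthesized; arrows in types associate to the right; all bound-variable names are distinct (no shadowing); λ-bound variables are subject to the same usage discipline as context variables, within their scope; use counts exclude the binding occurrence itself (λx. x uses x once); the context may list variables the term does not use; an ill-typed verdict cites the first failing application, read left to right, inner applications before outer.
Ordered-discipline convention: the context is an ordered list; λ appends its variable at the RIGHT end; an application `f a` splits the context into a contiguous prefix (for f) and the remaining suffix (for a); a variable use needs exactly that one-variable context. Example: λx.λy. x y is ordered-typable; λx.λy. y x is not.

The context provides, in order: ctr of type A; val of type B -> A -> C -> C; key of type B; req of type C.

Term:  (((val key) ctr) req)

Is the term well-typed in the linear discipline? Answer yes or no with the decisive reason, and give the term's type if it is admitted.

yes — single use per variable (ctr, val, key, req); term : C
variable uses: ctr=1, val=1, key=1, req=1
order of uses: val, key, ctr, req
typing: well-typed at C
per-discipline verdicts: ordered ✗ | linear ✓ | affine ✓ | relevant ✓ | unrestricted ✓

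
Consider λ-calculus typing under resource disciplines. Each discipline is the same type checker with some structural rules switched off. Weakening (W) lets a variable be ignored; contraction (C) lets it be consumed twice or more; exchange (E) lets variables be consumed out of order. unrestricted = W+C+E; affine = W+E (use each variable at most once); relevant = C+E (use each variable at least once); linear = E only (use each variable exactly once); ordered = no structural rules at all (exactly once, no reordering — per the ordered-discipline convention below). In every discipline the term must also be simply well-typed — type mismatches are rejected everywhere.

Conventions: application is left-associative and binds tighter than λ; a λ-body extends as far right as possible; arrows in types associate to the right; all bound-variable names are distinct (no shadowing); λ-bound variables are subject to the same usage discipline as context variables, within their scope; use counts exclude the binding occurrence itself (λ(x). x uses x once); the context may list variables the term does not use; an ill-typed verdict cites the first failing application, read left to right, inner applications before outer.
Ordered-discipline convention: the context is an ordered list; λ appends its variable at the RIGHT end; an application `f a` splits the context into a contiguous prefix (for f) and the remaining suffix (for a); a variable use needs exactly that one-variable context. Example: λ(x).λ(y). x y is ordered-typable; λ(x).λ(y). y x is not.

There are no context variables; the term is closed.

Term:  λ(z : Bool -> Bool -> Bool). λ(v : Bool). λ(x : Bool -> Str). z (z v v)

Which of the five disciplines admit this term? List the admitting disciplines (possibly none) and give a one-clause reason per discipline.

admitted by: unrestricted
usage: z (λ-bound)=2; v (λ-bound)=2; x (λ-bound)=0
use order (left to right): z, z, v, v
typing: well-typed — term : (Bool -> Bool -> Bool) -> Bool -> (Bool -> Str) -> Bool -> Bool
ordered: ✗ — z ×2, v ×2 used more than once (contraction); x never used (weakening)
linear: ✗ — z ×2, v ×2 used more than once (contraction); x never used (weakening)
affine: ✗ — z ×2, v ×2 used more than once (contraction)
relevant: ✗ — x never used (weakening)
unrestricted: ✓ — type-checks ((Bool -> Bool -> Bool) -> Bool -> (Bool -> Str) -> Bool -> Bool) and nothing is barred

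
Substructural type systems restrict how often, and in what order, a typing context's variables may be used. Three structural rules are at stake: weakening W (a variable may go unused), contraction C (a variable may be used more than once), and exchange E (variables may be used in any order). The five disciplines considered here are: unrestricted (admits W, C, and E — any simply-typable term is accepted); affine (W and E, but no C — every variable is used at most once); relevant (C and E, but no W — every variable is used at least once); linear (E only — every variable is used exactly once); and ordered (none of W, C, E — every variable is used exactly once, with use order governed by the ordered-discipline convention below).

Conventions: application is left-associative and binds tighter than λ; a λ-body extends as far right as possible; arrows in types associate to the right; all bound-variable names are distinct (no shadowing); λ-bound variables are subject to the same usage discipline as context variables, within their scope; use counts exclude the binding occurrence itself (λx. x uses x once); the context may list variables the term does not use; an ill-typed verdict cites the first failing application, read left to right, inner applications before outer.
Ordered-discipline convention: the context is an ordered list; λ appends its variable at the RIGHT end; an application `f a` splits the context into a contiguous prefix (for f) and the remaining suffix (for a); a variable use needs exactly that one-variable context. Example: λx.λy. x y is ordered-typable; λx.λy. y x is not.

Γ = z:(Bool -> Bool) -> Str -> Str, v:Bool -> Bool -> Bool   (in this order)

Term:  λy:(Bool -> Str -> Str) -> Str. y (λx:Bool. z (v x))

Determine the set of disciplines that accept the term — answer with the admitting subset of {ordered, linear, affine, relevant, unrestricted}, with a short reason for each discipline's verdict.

admitted by: linear, affine, relevant, unrestricted
variable uses: z=1; v=1; y (λ-bound)=1; x (λ-bound)=1
use order (left to right): y, z, v, x
typing: ✓ — ((Bool -> Str -> Str) -> Str) -> Str
ordered ✗ (no ordered split (uses run y, z, v, x))
linear ✓ (exactly-once usage across z, v, y, x)
affine ✓ (none of z, v, y, x used more than once)
relevant ✓ (z, v, y, x: all used, weakening unneeded)
unrestricted ✓ (typability at ((Bool -> Str -> Str) -> Str) -> Str is all that's needed)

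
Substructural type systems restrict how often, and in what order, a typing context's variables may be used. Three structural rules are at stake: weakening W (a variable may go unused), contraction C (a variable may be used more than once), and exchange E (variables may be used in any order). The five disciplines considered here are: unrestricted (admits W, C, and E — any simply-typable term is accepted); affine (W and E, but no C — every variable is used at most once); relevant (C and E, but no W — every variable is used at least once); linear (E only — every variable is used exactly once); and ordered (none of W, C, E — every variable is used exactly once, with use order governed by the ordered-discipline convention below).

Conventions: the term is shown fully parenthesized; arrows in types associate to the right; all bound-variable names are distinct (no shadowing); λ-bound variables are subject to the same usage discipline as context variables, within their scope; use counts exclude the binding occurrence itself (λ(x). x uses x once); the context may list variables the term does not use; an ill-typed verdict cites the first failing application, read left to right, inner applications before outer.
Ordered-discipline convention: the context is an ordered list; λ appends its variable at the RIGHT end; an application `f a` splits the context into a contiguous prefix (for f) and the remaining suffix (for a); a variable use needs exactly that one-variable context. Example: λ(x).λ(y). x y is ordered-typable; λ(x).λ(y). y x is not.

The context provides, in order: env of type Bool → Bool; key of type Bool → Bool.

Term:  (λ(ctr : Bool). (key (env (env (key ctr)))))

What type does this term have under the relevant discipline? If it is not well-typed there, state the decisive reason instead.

term : Bool → Bool
usage: env: 2, key: 2, ctr [bound]: 1
left-to-right use order: key, env, env, key, ctr
typing: ✓ — Bool → Bool
all disciplines: ordered ✗ | linear ✗ | affine ✗ | relevant ✓ | unrestricted ✓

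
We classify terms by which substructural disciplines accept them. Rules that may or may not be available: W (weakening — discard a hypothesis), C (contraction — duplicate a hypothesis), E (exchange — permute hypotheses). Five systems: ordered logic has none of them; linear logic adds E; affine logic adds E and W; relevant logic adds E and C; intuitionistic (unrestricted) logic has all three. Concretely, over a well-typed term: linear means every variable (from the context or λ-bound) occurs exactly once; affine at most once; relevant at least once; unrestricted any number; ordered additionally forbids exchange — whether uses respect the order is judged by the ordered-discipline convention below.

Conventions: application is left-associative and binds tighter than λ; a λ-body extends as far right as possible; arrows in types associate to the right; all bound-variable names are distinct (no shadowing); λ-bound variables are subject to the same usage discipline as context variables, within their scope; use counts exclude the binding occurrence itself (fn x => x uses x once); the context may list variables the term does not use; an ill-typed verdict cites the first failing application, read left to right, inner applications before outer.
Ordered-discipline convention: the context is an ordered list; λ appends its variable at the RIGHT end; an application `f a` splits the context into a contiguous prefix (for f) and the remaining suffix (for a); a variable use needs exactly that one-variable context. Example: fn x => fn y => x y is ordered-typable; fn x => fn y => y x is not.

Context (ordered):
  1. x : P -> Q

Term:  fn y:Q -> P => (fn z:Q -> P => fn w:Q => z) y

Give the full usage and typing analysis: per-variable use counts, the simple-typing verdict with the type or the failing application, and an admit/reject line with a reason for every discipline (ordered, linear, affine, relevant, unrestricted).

use counts: x ×0, y (λ-bound) ×1, z (λ-bound) ×1, w (λ-bound) ×0
uses in reading order: z, y
typing: well-typed at (Q -> P) -> Q -> Q -> P
ordered: ✗ — x, w never used (weakening)
linear: ✗ — x, w never used (weakening)
affine: ✓ — none of x, y, z, w used more than once
relevant: ✗ — x, w never used (weakening)
unrestricted: ✓ — typability at (Q -> P) -> Q -> Q -> P is all that's needed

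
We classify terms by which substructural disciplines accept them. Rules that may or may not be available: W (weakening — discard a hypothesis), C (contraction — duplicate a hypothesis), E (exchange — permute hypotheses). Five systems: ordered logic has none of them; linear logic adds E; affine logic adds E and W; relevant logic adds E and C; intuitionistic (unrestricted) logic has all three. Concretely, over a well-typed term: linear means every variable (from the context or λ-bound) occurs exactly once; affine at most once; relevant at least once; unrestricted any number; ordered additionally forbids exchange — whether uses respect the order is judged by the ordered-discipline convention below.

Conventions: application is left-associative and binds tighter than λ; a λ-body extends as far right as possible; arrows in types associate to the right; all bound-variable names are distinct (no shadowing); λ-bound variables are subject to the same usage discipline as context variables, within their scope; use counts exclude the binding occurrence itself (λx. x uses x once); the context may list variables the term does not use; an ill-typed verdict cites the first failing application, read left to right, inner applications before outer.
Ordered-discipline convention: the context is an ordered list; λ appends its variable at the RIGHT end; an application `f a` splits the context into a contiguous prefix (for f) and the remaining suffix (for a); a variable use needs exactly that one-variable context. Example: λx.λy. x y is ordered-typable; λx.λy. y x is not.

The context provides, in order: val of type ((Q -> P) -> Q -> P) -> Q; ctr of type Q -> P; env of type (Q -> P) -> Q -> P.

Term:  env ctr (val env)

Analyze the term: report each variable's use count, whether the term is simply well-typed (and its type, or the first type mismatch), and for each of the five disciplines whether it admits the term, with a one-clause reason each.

counts: val ×1; ctr ×1; env ×2
order of uses: env, ctr, val, env
typing: well-typed — term : P
ordered ✗ (env ×2 used more than once (contraction))
linear ✗ (env ×2 used more than once (contraction))
affine ✗ (env ×2 used more than once (contraction))
relevant ✓ (none of val, ctr, env goes unused)
unrestricted ✓ (type-checks (P) and nothing is barred)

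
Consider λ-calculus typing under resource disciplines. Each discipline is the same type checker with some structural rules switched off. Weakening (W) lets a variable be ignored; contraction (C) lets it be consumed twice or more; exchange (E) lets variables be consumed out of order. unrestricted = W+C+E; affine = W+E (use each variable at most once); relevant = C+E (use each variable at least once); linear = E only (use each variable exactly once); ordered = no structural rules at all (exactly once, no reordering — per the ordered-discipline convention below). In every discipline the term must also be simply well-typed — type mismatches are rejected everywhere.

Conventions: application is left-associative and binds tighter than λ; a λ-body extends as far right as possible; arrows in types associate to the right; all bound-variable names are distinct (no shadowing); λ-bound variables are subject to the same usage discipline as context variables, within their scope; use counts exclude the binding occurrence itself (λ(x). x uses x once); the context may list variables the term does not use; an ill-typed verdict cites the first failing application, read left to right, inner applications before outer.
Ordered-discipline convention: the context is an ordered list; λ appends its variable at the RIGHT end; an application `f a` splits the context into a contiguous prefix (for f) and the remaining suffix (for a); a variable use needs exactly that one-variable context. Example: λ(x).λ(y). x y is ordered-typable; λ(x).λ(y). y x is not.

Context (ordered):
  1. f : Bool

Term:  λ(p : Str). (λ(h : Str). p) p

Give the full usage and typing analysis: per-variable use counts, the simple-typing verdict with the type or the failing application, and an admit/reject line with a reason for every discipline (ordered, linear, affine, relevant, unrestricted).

variable uses: f: 0×, p (bound): 2×, h (bound): 0×
use order (left to right): p, p
typing: the term checks, with type Str → Str
ordered ✗ (needs contraction — p ×2; needs weakening: f, h unused)
linear ✗ (needs contraction — p ×2; needs weakening: f, h unused)
affine ✗ (needs contraction — p ×2)
relevant ✗ (needs weakening: f, h unused)
unrestricted ✓ (simply typable at Str → Str; W, C, E all held)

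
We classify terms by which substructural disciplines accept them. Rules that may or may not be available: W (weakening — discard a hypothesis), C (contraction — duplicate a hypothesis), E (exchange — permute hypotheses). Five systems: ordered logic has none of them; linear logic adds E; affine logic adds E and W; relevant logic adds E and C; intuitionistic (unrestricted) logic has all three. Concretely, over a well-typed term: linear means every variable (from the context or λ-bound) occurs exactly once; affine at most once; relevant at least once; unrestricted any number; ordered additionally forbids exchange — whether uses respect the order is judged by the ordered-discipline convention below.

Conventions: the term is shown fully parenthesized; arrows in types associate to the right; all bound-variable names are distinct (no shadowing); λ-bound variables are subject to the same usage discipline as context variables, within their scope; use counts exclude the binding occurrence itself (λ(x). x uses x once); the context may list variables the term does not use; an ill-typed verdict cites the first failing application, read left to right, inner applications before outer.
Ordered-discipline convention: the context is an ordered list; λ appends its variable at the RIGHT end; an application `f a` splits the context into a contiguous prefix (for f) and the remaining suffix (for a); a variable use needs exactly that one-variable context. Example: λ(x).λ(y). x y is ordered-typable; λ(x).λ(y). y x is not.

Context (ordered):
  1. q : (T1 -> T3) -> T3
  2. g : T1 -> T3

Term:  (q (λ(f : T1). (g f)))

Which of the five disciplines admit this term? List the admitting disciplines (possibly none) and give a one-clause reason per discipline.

accepted by: ordered, linear, affine, relevant, unrestricted
use counts: q: 1; g: 1; f (bound): 1
left-to-right use order: q, g, f
typing: well-typed at T3
ordered ✓ (one use each (q, g, f); ordered split holds)
linear ✓ (single use per variable (q, g, f))
affine ✓ (q, g, f: no repeats, contraction unneeded)
relevant ✓ (at least one use each (q, g, f))
unrestricted ✓ (well-typed at T3; no restrictions here)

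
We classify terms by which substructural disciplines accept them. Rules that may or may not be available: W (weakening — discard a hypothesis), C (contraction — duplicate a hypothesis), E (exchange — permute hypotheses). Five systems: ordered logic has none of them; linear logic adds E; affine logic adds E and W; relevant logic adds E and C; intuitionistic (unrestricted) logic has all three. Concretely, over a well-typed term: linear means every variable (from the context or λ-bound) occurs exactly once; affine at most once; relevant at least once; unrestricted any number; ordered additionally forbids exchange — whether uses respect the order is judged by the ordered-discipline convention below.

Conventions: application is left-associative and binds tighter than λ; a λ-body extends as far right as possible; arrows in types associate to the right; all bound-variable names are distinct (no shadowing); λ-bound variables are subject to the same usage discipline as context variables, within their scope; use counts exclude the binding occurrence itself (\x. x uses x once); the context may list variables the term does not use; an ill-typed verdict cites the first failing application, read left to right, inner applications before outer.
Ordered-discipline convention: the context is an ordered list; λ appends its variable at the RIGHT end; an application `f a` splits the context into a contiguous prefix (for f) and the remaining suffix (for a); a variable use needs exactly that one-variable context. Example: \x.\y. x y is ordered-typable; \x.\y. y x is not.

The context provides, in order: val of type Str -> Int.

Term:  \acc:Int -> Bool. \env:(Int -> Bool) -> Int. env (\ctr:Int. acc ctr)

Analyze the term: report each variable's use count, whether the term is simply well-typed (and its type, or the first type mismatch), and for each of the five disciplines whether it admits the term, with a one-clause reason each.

variable uses: val: 0×, acc (bound): 1×, env (bound): 1×, ctr (bound): 1×
order of uses: env, acc, ctr
typing: well-typed at (Int -> Bool) -> ((Int -> Bool) -> Int) -> Int
ordered: ✗ — val never used (weakening)
linear: ✗ — val never used (weakening)
affine: ✓ — no duplicate uses among val, acc, env, ctr
relevant: ✗ — val never used (weakening)
unrestricted: ✓ — typability at (Int -> Bool) -> ((Int -> Bool) -> Int) -> Int is all that's needed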